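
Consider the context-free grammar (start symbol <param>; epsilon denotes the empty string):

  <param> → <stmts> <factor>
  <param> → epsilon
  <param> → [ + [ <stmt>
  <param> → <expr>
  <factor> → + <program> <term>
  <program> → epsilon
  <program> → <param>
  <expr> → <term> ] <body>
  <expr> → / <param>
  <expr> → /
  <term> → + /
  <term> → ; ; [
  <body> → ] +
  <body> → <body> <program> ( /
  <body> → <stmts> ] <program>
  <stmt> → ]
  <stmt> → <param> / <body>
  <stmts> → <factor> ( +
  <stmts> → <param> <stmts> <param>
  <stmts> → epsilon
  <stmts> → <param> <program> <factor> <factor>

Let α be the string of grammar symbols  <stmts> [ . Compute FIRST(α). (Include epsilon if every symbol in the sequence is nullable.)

Add FIRST(<stmts>)\{epsilon} = { +, /, ;, [ }; <stmts> is nullable, continue.
[ is a terminal; add {[} and stop.

{ +, /, ;, [ }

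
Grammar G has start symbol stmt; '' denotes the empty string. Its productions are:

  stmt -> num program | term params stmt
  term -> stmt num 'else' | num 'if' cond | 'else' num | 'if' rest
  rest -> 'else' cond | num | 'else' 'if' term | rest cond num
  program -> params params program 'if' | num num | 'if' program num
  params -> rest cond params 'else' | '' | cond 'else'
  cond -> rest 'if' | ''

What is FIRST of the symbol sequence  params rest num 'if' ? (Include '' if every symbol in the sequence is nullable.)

{ 'else', num }

Add FIRST(params)\{''} = { 'else', num }; params is nullable, continue.
Add FIRST(rest) = { 'else', num }; rest is not nullable, stop.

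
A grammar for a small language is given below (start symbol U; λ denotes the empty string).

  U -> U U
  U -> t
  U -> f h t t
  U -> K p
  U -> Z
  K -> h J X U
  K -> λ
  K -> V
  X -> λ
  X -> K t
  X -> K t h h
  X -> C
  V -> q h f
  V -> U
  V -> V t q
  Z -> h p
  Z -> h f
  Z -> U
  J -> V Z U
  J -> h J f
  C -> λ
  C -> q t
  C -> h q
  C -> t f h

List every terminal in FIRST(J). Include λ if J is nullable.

From J -> V Z U: add FIRST(V) = { f, h, p, q, t }.
J -> h J f contributes {h}.
Union: FIRST(J) = { f, h, p, q, t }.

{ f, h, p, q, t }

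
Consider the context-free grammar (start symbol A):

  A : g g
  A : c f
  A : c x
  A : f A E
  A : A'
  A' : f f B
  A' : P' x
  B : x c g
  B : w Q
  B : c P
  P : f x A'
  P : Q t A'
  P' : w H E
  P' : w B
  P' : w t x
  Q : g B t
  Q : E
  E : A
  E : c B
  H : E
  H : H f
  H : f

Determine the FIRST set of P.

{ c, f, g, w }

P : f x A' contributes {f}.
From P : Q t A': add FIRST(Q) = { c, f, g, w }.
Union: FIRST(P) = { c, f, g, w }.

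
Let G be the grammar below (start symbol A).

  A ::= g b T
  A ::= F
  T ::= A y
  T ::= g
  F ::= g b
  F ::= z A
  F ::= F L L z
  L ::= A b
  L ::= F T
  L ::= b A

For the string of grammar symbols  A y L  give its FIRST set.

Add FIRST(A) = { g, z }; A is not nullable, stop.

{ g, z }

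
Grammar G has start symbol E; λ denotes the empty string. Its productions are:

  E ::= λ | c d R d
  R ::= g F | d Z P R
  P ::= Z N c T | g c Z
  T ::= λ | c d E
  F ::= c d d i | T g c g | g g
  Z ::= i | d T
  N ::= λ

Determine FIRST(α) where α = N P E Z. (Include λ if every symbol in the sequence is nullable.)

{ d, g, i }

Add FIRST(N)\{λ} = {  }; N is nullable, continue.
Add FIRST(P) = { d, g, i }; P is not nullable, stop.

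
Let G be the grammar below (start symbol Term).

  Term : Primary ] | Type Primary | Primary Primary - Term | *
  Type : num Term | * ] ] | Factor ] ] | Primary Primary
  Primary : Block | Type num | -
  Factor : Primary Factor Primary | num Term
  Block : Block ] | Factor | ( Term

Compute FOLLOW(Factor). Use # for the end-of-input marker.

{ #, (, *, -, ], num }

In Type : Factor ] ]: add FIRST(] ]) = { ] }.
In Factor : Primary Factor Primary: add FIRST(Primary) = { (, *, -, num }.
In Block : Factor: Factor is at the end, add FOLLOW(Block) = { #, (, *, -, ], num }.
Union: FOLLOW(Factor) = { #, (, *, -, ], num }.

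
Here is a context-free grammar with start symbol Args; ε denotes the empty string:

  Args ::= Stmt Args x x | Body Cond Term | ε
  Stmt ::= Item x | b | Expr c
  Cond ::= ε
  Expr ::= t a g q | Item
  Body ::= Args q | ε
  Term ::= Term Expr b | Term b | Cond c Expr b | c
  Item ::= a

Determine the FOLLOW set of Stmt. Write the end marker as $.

{ a, b, c, q, t, x }

In Args ::= Stmt Args x x: add FIRST(Args x x) = { a, b, c, q, t, x }.
Union: FOLLOW(Stmt) = { a, b, c, q, t, x }.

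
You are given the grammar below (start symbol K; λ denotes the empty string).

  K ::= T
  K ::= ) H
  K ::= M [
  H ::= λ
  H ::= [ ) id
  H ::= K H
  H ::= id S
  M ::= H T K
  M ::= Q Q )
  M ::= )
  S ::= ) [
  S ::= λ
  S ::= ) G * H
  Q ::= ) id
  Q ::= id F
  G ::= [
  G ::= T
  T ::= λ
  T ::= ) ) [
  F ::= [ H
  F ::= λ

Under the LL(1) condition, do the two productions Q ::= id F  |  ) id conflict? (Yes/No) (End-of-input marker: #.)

FIRST(id F) = { id } and FIRST() id) = { ) }.
The FIRST sets are disjoint and neither alternative is nullable — no conflict.

No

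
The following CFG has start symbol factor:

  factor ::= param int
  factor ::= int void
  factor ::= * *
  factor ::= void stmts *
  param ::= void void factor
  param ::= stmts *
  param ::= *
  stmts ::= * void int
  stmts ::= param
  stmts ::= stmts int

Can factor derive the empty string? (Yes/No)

No

No nonterminal in this grammar is nullable.
No production of factor has an RHS whose symbols are all nullable, so factor is not nullable.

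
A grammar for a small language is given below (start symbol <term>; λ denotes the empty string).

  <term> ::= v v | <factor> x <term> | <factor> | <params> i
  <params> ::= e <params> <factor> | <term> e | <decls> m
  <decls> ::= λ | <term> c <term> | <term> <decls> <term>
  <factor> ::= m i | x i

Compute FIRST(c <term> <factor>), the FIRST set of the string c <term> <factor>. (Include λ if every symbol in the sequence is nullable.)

{ c }

c is a terminal; add {c} and stop.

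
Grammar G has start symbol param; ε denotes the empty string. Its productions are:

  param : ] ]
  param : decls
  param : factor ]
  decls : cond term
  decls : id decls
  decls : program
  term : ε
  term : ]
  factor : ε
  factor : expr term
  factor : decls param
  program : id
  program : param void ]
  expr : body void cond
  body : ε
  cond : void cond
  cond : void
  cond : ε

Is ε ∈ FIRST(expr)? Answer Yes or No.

No

Nullable nonterminals: body, cond, decls, factor, param, term.
No production of expr has an RHS whose symbols are all nullable, so expr is not nullable.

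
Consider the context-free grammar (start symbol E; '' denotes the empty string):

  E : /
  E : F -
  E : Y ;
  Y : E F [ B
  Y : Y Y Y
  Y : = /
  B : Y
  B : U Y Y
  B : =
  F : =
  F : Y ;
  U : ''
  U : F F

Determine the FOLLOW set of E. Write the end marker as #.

{ #, /, = }

E is the start symbol, so # ∈ FOLLOW(E).
In Y : E F [ B: add FIRST(F [ B) = { /, = }.
Union: FOLLOW(E) = { #, /, = }.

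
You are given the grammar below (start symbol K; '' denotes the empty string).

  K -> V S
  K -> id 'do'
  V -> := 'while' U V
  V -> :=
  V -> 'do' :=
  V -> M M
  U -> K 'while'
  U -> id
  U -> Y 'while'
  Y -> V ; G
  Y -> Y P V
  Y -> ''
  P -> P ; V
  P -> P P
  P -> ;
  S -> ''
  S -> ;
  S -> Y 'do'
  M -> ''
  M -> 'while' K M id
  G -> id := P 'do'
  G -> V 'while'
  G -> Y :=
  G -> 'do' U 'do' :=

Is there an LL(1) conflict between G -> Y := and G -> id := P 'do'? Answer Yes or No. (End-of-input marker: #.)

FIRST(Y :=) = { 'do', 'while', :=, ; } and FIRST(id := P 'do') = { id }.
The FIRST sets are disjoint and neither alternative is nullable — no conflict.

No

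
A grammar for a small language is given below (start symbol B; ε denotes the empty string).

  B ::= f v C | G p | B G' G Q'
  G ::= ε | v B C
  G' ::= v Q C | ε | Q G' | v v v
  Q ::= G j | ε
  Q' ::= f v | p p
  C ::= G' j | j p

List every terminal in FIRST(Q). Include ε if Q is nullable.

From Q ::= G j: G nullable, take FIRST(G) ∪ {j} = { j, v }.
Q ::= ε contributes ε.
Union: FIRST(Q) = { j, v, ε }.

{ j, v, ε }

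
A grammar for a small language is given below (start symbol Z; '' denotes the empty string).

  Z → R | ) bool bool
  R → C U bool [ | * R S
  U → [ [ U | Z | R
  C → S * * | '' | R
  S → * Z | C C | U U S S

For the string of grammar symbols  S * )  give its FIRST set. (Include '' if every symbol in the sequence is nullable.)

{ ), *, [ }

Add FIRST(S)\{''} = { ), *, [ }; S is nullable, continue.
* is a terminal; add {*} and stop.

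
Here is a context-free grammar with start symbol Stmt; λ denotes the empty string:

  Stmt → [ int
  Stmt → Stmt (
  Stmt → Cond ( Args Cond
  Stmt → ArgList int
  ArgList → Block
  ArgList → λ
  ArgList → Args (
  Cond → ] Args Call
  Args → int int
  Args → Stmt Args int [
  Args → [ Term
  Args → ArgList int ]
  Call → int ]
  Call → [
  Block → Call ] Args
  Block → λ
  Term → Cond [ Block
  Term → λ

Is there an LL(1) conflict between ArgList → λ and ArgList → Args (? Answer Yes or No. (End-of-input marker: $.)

FIRST(λ) = { λ } and FIRST(Args () = { [, ], int }.
The first alternative is nullable and FOLLOW(ArgList) = { int } shares int with FIRST of the second — conflict.

Yes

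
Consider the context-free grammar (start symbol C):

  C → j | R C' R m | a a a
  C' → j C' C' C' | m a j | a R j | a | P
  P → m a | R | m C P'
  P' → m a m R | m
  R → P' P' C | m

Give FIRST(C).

{ a, j, m }

C → j contributes {j}.
From C → R C' R m: add FIRST(R) = { m }.
C → a a a contributes {a}.
Union: FIRST(C) = { a, j, m }.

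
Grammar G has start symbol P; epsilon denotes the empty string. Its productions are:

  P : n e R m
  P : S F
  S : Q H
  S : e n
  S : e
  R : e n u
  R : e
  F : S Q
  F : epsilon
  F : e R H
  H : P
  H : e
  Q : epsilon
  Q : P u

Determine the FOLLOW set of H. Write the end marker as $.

In S : Q H: H is at the end, add FOLLOW(S) = { $, e, n, u }.
In F : e R H: H is at the end, add FOLLOW(F) = { $, e, n, u }.
Union: FOLLOW(H) = { $, e, n, u }.

{ $, e, n, u }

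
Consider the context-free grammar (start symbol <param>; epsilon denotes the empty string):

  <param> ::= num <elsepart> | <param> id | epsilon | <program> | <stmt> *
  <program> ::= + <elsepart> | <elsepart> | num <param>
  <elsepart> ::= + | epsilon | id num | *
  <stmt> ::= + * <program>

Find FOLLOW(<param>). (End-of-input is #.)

<param> is the start symbol, so # ∈ FOLLOW(<param>).
In <param> ::= <param> id: add FIRST(id) = { id }.
In <program> ::= num <param>: <param> is at the end, add FOLLOW(<program>) = { #, *, id }.
Union: FOLLOW(<param>) = { #, *, id }.

{ #, *, id }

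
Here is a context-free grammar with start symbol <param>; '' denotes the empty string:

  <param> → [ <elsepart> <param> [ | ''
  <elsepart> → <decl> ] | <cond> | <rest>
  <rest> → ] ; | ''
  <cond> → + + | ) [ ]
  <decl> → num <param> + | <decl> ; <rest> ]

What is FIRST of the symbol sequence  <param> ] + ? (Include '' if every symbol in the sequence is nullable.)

{ [, ] }

Add FIRST(<param>)\{''} = { [ }; <param> is nullable, continue.
] is a terminal; add {]} and stop.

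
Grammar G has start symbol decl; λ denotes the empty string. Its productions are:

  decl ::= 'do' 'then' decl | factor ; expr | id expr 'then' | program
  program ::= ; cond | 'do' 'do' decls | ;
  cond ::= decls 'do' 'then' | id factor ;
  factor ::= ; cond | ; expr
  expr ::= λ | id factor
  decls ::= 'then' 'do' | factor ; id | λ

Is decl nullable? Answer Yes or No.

Nullable nonterminals: decls, expr.
No production of decl has an RHS whose symbols are all nullable, so decl is not nullable.

No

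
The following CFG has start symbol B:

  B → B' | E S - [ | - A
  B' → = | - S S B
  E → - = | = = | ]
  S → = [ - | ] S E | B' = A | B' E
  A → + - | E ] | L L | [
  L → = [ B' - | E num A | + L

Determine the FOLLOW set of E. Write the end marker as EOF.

In B → E S - [: add FIRST(S - [) = { -, =, ] }.
In S → ] S E: E is at the end, add FOLLOW(S) = { -, =, ] }.
In S → B' E: E is at the end, add FOLLOW(S) = { -, =, ] }.
In A → E ]: add FIRST(]) = { ] }.
In L → E num A: add FIRST(num A) = { num }.
Union: FOLLOW(E) = { -, =, ], num }.

{ -, =, ], num }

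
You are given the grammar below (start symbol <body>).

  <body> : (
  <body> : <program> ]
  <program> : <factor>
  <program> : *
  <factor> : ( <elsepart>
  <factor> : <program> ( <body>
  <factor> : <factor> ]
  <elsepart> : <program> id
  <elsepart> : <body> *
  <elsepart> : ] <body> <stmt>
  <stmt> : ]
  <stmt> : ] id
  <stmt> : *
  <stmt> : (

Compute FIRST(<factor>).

{ (, * }

<factor> : ( <elsepart> contributes {(}.
From <factor> : <program> ( <body>: add FIRST(<program>) = { (, * }.
From <factor> : <factor> ]: add FIRST(<factor>) = { (, * }.
Union: FIRST(<factor>) = { (, * }.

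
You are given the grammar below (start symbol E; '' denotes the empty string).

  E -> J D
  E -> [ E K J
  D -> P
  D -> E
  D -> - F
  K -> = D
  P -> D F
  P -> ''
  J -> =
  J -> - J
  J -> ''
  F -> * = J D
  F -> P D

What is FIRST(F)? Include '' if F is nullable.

F -> * = J D contributes {*}.
From F -> P D: P, D nullable, take FIRST(P) ∪ FIRST(D) = { *, -, =, [ }; also '' since the whole RHS is nullable.
Union: FIRST(F) = { *, -, =, [, '' }.

{ *, -, =, [, '' }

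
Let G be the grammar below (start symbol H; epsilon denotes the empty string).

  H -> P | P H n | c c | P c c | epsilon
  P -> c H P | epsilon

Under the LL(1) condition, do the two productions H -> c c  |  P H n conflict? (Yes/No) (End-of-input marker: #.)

Yes

FIRST(c c) = { c } and FIRST(P H n) = { c, n }.
Both contain c, so the two alternatives are not disjoint — LL(1) conflict.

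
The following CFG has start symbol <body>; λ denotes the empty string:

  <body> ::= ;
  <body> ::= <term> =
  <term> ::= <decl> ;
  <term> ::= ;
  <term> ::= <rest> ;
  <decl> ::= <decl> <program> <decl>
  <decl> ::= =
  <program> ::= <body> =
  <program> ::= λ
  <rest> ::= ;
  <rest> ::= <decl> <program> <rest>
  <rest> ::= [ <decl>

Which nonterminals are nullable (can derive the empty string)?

Directly nullable (have an λ-production): <program>.
No other nonterminal has a production whose RHS symbols are all nullable.

{ <program> }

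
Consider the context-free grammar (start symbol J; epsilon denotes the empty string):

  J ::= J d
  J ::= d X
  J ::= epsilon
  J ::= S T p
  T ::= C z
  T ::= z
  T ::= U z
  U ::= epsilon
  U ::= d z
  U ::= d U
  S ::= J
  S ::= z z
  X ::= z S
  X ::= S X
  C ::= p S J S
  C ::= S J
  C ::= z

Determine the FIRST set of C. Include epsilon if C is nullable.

C ::= p S J S contributes {p}.
From C ::= S J: S, J nullable, take FIRST(S) ∪ FIRST(J) = { d, p, z }; also epsilon since the whole RHS is nullable.
C ::= z contributes {z}.
Union: FIRST(C) = { d, p, z, epsilon }.

{ d, p, z, epsilon }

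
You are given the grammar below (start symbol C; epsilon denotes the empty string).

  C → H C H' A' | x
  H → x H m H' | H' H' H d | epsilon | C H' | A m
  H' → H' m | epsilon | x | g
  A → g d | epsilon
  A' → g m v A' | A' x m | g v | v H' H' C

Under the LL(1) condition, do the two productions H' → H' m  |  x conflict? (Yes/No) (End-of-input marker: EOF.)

Yes

FIRST(H' m) = { g, m, x } and FIRST(x) = { x }.
Both contain x, so the two alternatives are not disjoint — LL(1) conflict.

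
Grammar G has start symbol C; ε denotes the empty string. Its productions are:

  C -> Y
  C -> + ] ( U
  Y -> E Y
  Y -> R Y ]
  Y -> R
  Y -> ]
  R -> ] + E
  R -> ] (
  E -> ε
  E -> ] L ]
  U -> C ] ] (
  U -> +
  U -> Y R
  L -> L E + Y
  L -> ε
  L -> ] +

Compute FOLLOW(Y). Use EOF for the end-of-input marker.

In C -> Y: Y is at the end, add FOLLOW(C) = { EOF, ] }.
In Y -> E Y: Y is at the end, add FOLLOW(Y) = { EOF, +, ] }.
In Y -> R Y ]: add FIRST(]) = { ] }.
In U -> Y R: add FIRST(R) = { ] }.
In L -> L E + Y: Y is at the end, add FOLLOW(L) = { +, ] }.
Union: FOLLOW(Y) = { EOF, +, ] }.

{ EOF, +, ] }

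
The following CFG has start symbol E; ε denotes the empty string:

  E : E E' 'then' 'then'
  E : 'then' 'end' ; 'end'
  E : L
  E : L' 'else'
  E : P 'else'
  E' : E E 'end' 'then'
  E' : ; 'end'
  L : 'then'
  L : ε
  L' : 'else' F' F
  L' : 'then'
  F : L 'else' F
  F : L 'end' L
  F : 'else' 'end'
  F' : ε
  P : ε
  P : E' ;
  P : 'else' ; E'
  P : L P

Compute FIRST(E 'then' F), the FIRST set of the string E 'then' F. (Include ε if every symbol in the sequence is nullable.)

{ 'else', 'end', 'then', ; }

Add FIRST(E)\{ε} = { 'else', 'end', 'then', ; }; E is nullable, continue.
'then' is a terminal; add {'then'} and stop.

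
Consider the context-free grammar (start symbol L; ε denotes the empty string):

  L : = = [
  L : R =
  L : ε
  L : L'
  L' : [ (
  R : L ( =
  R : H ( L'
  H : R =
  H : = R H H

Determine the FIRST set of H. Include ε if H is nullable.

{ (, =, [ }

From H : R =: add FIRST(R) = { (, =, [ }.
H : = R H H contributes {=}.
Union: FIRST(H) = { (, =, [ }.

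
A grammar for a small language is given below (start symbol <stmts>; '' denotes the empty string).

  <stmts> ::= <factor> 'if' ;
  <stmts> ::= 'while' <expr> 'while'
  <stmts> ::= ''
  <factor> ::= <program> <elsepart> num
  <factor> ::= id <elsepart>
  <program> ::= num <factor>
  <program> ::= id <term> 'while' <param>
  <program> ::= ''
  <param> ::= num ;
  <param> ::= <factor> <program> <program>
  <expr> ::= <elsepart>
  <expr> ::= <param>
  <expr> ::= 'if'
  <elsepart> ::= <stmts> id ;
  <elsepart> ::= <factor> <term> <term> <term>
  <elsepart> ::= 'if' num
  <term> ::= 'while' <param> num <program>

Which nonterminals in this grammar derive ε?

Directly nullable (have an ''-production): <stmts>, <program>.
No other nonterminal has a production whose RHS symbols are all nullable.

{ <program>, <stmts> }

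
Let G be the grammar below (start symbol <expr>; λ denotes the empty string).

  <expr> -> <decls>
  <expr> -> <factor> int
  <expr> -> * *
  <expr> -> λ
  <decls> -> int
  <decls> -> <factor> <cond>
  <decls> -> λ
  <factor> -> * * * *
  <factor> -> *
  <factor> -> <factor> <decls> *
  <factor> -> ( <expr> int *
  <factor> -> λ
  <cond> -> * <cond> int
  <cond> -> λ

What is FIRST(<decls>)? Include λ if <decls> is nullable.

<decls> -> int contributes {int}.
From <decls> -> <factor> <cond>: <factor>, <cond> nullable, take FIRST(<factor>) ∪ FIRST(<cond>) = { (, *, int }; also λ since the whole RHS is nullable.
<decls> -> λ contributes λ.
Union: FIRST(<decls>) = { (, *, int, λ }.

{ (, *, int, λ }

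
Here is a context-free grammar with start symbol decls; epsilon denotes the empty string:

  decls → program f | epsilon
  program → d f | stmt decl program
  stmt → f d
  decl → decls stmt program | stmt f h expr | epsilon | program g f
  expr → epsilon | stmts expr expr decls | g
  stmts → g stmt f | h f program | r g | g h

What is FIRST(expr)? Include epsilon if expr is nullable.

expr → epsilon contributes epsilon.
From expr → stmts expr expr decls: add FIRST(stmts) = { g, h, r }.
expr → g contributes {g}.
Union: FIRST(expr) = { g, h, r, epsilon }.

{ g, h, r, epsilon }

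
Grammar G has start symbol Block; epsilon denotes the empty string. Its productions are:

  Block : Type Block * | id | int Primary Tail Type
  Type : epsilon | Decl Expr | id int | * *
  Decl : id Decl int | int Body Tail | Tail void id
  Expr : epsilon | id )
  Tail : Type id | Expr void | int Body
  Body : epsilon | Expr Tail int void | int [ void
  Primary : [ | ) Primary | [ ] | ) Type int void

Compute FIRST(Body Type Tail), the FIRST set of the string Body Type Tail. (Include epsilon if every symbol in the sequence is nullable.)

{ *, id, int, void }

Add FIRST(Body)\{epsilon} = { *, id, int, void }; Body is nullable, continue.
Add FIRST(Type)\{epsilon} = { *, id, int, void }; Type is nullable, continue.
Add FIRST(Tail) = { *, id, int, void }; Tail is not nullable, stop.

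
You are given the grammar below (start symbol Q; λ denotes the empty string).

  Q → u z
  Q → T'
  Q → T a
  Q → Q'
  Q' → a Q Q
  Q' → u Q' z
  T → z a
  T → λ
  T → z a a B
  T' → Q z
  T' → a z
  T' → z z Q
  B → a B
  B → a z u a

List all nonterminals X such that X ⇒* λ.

{ T }

Directly nullable (have an λ-production): T.
No other nonterminal has a production whose RHS symbols are all nullable.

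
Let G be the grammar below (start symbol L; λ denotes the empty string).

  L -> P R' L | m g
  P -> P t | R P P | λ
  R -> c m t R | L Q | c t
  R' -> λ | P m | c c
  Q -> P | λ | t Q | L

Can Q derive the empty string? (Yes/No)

Yes

Q has an λ-production, so Q ⇒ λ.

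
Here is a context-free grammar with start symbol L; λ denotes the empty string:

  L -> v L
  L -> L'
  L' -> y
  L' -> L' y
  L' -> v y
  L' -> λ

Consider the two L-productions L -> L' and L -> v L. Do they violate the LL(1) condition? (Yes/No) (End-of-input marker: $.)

FIRST(L') = { v, y, λ } and FIRST(v L) = { v }.
Both contain v, so the two alternatives are not disjoint — LL(1) conflict.

Yes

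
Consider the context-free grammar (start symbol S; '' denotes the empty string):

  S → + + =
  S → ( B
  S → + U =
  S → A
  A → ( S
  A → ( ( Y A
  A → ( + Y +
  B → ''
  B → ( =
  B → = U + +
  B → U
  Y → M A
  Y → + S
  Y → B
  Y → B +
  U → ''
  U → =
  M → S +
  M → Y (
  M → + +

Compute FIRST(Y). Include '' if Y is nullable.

{ (, +, =, '' }

From Y → M A: add FIRST(M) = { (, +, = }.
Y → + S contributes {+}.
From Y → B: add FIRST(B) = { (, =, '' } (including '' since B is nullable).
From Y → B +: B nullable, take FIRST(B) ∪ {+} = { (, +, = }.
Union: FIRST(Y) = { (, +, =, '' }.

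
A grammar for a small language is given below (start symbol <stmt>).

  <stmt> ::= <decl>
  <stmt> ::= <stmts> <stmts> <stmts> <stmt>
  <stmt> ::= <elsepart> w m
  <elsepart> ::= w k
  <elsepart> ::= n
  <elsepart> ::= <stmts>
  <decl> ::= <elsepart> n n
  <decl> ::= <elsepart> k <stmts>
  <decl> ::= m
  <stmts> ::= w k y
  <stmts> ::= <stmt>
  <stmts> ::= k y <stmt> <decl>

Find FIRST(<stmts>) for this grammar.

{ k, m, n, w }

<stmts> ::= w k y contributes {w}.
From <stmts> ::= <stmt>: add FIRST(<stmt>) = { k, m, n, w }.
<stmts> ::= k y <stmt> <decl> contributes {k}.
Union: FIRST(<stmts>) = { k, m, n, w }.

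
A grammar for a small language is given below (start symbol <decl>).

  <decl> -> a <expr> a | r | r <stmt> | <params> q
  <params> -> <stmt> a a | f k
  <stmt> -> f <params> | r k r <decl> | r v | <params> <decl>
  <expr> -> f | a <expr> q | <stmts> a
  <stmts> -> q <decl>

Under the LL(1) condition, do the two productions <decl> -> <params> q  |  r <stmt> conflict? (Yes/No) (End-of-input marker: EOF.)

FIRST(<params> q) = { f, r } and FIRST(r <stmt>) = { r }.
Both contain r, so the two alternatives are not disjoint — LL(1) conflict.

Yes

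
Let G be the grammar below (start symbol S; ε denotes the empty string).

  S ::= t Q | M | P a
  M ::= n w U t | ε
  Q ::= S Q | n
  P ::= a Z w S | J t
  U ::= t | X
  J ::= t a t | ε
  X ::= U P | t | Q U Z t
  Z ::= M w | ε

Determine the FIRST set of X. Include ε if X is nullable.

From X ::= U P: add FIRST(U) = { a, n, t }.
X ::= t contributes {t}.
From X ::= Q U Z t: add FIRST(Q) = { a, n, t }.
Union: FIRST(X) = { a, n, t }.

{ a, n, t }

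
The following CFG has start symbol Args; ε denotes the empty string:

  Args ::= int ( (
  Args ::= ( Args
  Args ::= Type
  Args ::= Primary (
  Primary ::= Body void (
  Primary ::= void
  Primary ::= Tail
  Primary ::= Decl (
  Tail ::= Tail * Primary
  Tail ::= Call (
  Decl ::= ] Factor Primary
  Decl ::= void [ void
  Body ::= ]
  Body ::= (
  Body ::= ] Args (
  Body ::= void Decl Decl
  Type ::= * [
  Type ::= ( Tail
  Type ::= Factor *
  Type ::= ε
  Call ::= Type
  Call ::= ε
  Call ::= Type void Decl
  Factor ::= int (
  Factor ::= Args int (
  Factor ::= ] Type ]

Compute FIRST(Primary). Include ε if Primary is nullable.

{ (, *, ], int, void }

From Primary ::= Body void (: add FIRST(Body) = { (, ], void }.
Primary ::= void contributes {void}.
From Primary ::= Tail: add FIRST(Tail) = { (, *, ], int, void }.
From Primary ::= Decl (: add FIRST(Decl) = { ], void }.
Union: FIRST(Primary) = { (, *, ], int, void }.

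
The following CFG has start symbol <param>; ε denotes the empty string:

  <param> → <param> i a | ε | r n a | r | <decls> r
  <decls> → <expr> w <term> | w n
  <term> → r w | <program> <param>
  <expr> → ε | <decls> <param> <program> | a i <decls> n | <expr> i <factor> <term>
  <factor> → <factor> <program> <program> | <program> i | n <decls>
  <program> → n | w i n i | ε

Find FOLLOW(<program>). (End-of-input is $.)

In <term> → <program> <param>: add FIRST(<param>)\{ε} = { a, i, r, w }.
  Since <param> is nullable, also add FOLLOW(<term>) = { a, i, n, r, w }.
In <expr> → <decls> <param> <program>: <program> is at the end, add FOLLOW(<expr>) = { i, w }.
In <factor> → <factor> <program> <program>: add FIRST(<program>)\{ε} = { n, w }.
  Since <program> is nullable, also add FOLLOW(<factor>) = { a, i, n, r, w }.
In <factor> → <factor> <program> <program>: <program> is at the end, add FOLLOW(<factor>) = { a, i, n, r, w }.
In <factor> → <program> i: add FIRST(i) = { i }.
Union: FOLLOW(<program>) = { a, i, n, r, w }.

{ a, i, n, r, w }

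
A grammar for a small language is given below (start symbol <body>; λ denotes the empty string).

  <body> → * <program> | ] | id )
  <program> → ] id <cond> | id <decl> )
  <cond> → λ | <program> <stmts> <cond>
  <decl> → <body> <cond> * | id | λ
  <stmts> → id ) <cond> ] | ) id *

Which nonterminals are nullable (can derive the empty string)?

Directly nullable (have an λ-production): <cond>, <decl>.
No other nonterminal has a production whose RHS symbols are all nullable.

{ <cond>, <decl> }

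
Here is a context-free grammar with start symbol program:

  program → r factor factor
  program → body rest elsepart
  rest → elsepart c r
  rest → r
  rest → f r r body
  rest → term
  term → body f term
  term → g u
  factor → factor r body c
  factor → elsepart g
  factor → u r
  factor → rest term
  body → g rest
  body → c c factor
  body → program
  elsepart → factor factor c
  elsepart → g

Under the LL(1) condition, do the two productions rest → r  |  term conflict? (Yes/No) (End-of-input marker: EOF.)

Yes

FIRST(r) = { r } and FIRST(term) = { c, g, r }.
Both contain r, so the two alternatives are not disjoint — LL(1) conflict.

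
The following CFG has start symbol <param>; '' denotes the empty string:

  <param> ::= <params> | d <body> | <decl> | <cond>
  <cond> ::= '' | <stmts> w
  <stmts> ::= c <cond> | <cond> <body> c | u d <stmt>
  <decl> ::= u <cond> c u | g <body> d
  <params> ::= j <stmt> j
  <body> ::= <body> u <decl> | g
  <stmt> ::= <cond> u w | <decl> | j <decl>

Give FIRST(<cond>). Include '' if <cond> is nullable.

<cond> ::= '' contributes ''.
From <cond> ::= <stmts> w: add FIRST(<stmts>) = { c, g, u }.
Union: FIRST(<cond>) = { c, g, u, '' }.

{ c, g, u, '' }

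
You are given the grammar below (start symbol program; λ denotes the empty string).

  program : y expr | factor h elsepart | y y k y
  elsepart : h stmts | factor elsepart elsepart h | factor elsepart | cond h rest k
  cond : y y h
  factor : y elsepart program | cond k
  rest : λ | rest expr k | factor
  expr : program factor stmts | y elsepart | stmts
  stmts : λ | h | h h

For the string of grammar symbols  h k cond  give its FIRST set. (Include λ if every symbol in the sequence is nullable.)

{ h }

h is a terminal; add {h} and stop.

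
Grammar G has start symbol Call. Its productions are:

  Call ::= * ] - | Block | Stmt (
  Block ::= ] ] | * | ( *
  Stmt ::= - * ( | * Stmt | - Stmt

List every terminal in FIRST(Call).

Call ::= * ] - contributes {*}.
From Call ::= Block: add FIRST(Block) = { (, *, ] }.
From Call ::= Stmt (: add FIRST(Stmt) = { *, - }.
Union: FIRST(Call) = { (, *, -, ] }.

{ (, *, -, ] }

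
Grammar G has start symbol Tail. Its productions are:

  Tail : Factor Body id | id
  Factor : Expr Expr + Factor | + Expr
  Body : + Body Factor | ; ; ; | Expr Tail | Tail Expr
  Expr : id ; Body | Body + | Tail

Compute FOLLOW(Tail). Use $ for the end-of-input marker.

{ $, +, ;, id }

Tail is the start symbol, so $ ∈ FOLLOW(Tail).
In Body : Expr Tail: Tail is at the end, add FOLLOW(Body) = { +, ;, id }.
In Body : Tail Expr: add FIRST(Expr) = { +, ;, id }.
In Expr : Tail: Tail is at the end, add FOLLOW(Expr) = { +, ;, id }.
Union: FOLLOW(Tail) = { $, +, ;, id }.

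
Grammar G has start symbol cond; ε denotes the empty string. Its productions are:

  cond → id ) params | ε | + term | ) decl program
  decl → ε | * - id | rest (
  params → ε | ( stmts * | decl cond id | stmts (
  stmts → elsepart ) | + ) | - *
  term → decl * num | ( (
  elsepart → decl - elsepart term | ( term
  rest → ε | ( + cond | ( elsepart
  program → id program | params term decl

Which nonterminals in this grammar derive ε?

{ cond, decl, params, rest }

Directly nullable (have an ε-production): cond, decl, params, rest.
No other nonterminal has a production whose RHS symbols are all nullable.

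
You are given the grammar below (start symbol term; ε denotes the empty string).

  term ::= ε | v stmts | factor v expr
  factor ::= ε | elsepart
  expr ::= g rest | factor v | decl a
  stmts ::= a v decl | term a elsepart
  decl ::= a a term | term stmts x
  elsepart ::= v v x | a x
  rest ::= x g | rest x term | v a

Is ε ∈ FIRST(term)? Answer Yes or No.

Yes

term has an ε-production, so term ⇒ ε.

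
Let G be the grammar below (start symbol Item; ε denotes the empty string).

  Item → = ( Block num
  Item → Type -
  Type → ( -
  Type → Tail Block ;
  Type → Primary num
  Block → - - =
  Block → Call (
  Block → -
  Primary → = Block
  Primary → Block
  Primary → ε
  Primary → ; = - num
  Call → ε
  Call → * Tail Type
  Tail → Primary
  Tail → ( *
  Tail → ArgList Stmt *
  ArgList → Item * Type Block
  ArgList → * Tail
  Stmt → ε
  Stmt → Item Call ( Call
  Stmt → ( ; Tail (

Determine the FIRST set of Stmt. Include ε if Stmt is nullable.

{ (, *, -, ;, =, num, ε }

Stmt → ε contributes ε.
From Stmt → Item Call ( Call: add FIRST(Item) = { (, *, -, ;, =, num }.
Stmt → ( ; Tail ( contributes {(}.
Union: FIRST(Stmt) = { (, *, -, ;, =, num, ε }.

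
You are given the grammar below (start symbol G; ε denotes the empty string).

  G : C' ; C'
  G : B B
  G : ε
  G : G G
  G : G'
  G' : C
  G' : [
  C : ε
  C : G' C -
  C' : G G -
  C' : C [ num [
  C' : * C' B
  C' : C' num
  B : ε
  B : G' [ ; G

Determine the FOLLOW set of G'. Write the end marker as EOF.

{ EOF, *, -, ;, [, num }

In G : G': G' is at the end, add FOLLOW(G) = { EOF, *, -, ;, [, num }.
In C : G' C -: add FIRST(C -) = { -, [ }.
In B : G' [ ; G: add FIRST([ ; G) = { [ }.
Union: FOLLOW(G') = { EOF, *, -, ;, [, num }.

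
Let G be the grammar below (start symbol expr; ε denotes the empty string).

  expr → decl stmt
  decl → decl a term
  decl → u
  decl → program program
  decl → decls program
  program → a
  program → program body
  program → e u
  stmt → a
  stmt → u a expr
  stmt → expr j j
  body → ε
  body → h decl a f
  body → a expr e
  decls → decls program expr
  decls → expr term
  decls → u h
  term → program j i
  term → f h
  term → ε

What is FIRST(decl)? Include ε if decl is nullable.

{ a, e, u }

From decl → decl a term: add FIRST(decl) = { a, e, u }.
decl → u contributes {u}.
From decl → program program: add FIRST(program) = { a, e }.
From decl → decls program: add FIRST(decls) = { a, e, u }.
Union: FIRST(decl) = { a, e, u }.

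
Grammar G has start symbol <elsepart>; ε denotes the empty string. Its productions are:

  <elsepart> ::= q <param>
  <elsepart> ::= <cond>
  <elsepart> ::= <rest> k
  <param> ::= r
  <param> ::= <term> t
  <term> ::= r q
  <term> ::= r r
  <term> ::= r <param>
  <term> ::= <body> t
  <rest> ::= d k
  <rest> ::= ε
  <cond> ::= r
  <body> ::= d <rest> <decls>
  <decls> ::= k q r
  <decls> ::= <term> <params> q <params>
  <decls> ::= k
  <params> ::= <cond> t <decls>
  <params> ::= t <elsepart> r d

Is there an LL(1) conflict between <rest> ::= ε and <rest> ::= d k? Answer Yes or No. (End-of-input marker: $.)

FIRST(ε) = { ε } and FIRST(d k) = { d }.
The first alternative is nullable and FOLLOW(<rest>) = { d, k, r } shares d with FIRST of the second — conflict.

Yes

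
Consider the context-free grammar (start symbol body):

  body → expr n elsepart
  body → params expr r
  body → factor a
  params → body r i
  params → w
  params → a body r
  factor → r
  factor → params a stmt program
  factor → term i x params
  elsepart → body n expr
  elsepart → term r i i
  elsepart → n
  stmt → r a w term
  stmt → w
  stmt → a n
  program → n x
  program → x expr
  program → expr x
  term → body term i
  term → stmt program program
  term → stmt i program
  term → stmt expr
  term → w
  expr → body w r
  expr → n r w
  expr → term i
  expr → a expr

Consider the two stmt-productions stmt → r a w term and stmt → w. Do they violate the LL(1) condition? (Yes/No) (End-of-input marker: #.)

No

FIRST(r a w term) = { r } and FIRST(w) = { w }.
The FIRST sets are disjoint and neither alternative is nullable — no conflict.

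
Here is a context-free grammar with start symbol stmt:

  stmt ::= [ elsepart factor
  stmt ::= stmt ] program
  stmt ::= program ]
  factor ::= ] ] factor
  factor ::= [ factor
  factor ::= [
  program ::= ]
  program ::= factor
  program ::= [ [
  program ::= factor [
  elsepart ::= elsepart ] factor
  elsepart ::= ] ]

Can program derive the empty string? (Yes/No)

No

No nonterminal in this grammar is nullable.
No production of program has an RHS whose symbols are all nullable, so program is not nullable.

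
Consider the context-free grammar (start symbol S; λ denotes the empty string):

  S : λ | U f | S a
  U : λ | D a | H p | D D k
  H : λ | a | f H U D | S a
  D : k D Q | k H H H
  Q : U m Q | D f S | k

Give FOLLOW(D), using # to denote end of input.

{ a, f, k, m, p }

In U : D a: add FIRST(a) = { a }.
In U : D D k: add FIRST(D k) = { k }.
In U : D D k: add FIRST(k) = { k }.
In H : f H U D: D is at the end, add FOLLOW(H) = { a, f, k, m, p }.
In D : k D Q: add FIRST(Q) = { a, f, k, m, p }.
In Q : D f S: add FIRST(f S) = { f }.
Union: FOLLOW(D) = { a, f, k, m, p }.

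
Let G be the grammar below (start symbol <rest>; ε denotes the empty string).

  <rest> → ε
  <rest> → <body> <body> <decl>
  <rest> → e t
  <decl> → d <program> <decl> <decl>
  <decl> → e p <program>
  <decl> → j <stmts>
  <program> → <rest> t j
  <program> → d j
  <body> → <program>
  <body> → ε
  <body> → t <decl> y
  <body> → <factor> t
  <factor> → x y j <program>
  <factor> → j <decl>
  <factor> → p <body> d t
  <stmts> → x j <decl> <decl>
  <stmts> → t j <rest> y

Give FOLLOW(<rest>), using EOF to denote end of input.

<rest> is the start symbol, so EOF ∈ FOLLOW(<rest>).
In <program> → <rest> t j: add FIRST(t j) = { t }.
In <stmts> → t j <rest> y: add FIRST(y) = { y }.
Union: FOLLOW(<rest>) = { EOF, t, y }.

{ EOF, t, y }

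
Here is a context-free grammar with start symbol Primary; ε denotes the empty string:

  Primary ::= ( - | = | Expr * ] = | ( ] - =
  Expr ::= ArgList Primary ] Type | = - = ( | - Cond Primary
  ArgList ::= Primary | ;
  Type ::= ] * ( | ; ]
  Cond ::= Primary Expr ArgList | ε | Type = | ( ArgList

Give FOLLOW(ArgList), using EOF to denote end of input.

{ (, -, ;, = }

In Expr ::= ArgList Primary ] Type: add FIRST(Primary ] Type) = { (, -, ;, = }.
In Cond ::= Primary Expr ArgList: ArgList is at the end, add FOLLOW(Cond) = { (, -, ;, = }.
In Cond ::= ( ArgList: ArgList is at the end, add FOLLOW(Cond) = { (, -, ;, = }.
Union: FOLLOW(ArgList) = { (, -, ;, = }.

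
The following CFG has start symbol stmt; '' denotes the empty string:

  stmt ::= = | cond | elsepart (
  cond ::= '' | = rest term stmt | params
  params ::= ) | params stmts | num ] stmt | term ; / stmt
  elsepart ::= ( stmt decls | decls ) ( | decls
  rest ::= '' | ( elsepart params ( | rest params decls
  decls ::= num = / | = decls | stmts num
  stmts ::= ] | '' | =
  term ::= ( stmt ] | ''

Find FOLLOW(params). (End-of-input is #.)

{ #, (, =, ], num }

In cond ::= params: params is at the end, add FOLLOW(cond) = { #, (, =, ], num }.
In params ::= params stmts: add FIRST(stmts)\{''} = { =, ] }.
  Since stmts is nullable, also add FOLLOW(params) = { #, (, =, ], num }.
In rest ::= ( elsepart params (: add FIRST(() = { ( }.
In rest ::= rest params decls: add FIRST(decls) = { =, ], num }.
Union: FOLLOW(params) = { #, (, =, ], num }.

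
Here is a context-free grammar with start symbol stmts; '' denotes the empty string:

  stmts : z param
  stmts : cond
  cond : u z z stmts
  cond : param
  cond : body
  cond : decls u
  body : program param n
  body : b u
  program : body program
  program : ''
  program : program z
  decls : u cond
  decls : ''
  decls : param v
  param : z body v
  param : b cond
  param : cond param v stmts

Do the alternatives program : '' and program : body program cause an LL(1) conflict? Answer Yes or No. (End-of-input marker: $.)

FIRST('') = { '' } and FIRST(body program) = { b, u, z }.
The first alternative is nullable and FOLLOW(program) = { b, u, z } shares b with FIRST of the second — conflict.

Yes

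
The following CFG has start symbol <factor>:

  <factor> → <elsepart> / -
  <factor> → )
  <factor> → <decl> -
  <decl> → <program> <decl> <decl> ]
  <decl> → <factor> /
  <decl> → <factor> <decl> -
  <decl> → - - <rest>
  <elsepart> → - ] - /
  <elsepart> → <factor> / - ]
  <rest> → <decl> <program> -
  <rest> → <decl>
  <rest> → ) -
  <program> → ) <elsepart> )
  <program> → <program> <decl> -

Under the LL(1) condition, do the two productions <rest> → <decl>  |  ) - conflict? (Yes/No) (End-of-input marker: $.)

FIRST(<decl>) = { ), - } and FIRST() -) = { ) }.
Both contain ), so the two alternatives are not disjoint — LL(1) conflict.

Yes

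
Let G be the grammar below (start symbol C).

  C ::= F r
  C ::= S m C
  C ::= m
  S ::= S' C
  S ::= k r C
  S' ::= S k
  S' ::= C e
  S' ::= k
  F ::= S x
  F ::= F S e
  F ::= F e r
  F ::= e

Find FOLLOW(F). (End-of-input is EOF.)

In C ::= F r: add FIRST(r) = { r }.
In F ::= F S e: add FIRST(S e) = { e, k, m }.
In F ::= F e r: add FIRST(e r) = { e }.
Union: FOLLOW(F) = { e, k, m, r }.

{ e, k, m, r }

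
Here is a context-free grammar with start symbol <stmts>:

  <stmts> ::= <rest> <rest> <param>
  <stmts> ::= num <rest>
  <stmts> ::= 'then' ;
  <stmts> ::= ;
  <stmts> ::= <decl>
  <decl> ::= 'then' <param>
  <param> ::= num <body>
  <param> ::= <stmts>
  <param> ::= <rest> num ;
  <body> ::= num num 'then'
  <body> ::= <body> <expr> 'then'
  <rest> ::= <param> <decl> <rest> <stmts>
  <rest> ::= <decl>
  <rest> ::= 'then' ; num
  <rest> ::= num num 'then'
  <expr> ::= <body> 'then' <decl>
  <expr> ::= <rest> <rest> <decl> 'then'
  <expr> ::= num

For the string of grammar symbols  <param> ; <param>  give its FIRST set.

Add FIRST(<param>) = { 'then', ;, num }; <param> is not nullable, stop.

{ 'then', ;, num }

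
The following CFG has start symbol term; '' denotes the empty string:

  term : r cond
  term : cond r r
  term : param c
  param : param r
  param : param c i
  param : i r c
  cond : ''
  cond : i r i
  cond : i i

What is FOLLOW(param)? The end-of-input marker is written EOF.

{ c, r }

In term : param c: add FIRST(c) = { c }.
In param : param r: add FIRST(r) = { r }.
In param : param c i: add FIRST(c i) = { c }.
Union: FOLLOW(param) = { c, r }.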